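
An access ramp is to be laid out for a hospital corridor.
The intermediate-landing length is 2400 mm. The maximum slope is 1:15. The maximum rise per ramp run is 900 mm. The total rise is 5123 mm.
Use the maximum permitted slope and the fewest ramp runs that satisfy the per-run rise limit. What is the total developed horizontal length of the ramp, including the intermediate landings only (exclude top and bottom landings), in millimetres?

88845 mm

5123 / 900 = 5.69, so 6 ramp runs are needed. That means 5 intermediate landings.
Ramp run (horizontal) at 1:15: 5123 × 15 = 76845 mm.
Intermediate landings: 5 × 2400 = 12000 mm.
Developed length = 76845 + 12000 = 88845 mm.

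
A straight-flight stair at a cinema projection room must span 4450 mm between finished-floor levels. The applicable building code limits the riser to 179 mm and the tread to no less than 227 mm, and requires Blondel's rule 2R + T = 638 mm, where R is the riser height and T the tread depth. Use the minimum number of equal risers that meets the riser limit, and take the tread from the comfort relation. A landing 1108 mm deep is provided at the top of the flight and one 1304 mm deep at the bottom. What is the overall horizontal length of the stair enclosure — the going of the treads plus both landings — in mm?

4450 / 179 = 24.860 → round up to 25 risers.
Each riser is 4450/25 = 178 mm (≤ 179 mm).
T = 638 − 2·178 = 282 mm, which satisfies the 227 mm minimum.
Going = (25 − 1) × 282 = 6768 mm.
Enclosure = 6768 + 1108 + 1304 = 9180 mm.

9180 mm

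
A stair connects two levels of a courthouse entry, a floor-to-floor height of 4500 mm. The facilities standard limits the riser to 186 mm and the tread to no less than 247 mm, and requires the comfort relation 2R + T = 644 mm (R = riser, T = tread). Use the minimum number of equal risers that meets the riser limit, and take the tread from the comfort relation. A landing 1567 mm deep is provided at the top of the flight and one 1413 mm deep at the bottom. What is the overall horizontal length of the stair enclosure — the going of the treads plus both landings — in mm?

At most 186 each: 4500/186 = 24.19, giving 25 risers.
R = 4500 ÷ 25 = 180 mm.
Tread T = 644 − 2 × 180 = 284 mm (≥ 247 mm).
Treads = 25 − 1 = 24; going = 24 × 284 = 6816 mm.
Add landings: 6816 + 1567 + 1413 = 9796 mm.

9796 mm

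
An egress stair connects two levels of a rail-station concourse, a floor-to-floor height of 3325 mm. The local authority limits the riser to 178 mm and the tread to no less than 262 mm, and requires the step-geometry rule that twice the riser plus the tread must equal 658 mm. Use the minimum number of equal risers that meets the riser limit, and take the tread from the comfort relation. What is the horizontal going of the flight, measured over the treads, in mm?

5544 mm

⌈3325/178⌉ = 19 risers.
R = 3325 ÷ 19 = 175 mm.
T = 658 − 2·175 = 308 mm, which satisfies the 262 mm minimum.
Going = (19 − 1) × 308 = 5544 mm.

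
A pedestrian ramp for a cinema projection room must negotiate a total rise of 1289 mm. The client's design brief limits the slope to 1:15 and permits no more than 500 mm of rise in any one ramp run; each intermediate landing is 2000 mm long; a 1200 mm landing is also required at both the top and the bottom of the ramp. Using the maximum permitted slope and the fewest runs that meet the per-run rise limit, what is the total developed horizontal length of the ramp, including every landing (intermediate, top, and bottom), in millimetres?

25735 mm

⌈1289/500⌉ = 3 ramp runs. That means 2 intermediate landings.
Horizontal run for 1289 mm of rise at 1:15 is 1289 × 15 = 19335 mm.
Intermediate landings: 2 × 2000 = 4000 mm.
Top and bottom landings: 2 × 1200 = 2400 mm.
Total = 19335 + 4000 + 2400 = 25735 mm.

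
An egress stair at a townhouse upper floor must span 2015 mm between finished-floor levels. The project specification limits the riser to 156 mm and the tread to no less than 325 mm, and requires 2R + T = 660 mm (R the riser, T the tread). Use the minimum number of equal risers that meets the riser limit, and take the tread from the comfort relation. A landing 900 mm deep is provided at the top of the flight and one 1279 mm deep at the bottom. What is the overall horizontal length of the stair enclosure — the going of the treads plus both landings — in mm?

2015 / 156 = 12.917 → round up to 13 risers.
Riser R = 2015 / 13 = 155 mm, within the 156 mm limit.
Tread T = 660 − 2 × 155 = 350 mm (≥ 325 mm).
Going = (13 − 1) × 350 = 4200 mm.
Add landings: 4200 + 900 + 1279 = 6379 mm.

6379 mm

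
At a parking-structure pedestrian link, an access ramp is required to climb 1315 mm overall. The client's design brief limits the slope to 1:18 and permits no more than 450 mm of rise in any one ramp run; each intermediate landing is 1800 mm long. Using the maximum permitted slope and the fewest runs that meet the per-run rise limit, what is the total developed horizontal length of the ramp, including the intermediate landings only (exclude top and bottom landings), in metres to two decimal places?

⌈1315/450⌉ = 3 ramp runs. That means 2 intermediate landings.
Ramp run (horizontal) at 1:18: 1315 × 18 = 23670 mm.
2 intermediate landings contribute 2 × 1800 = 3600 mm.
Total developed length = 23670 + 3600 = 27270 mm.
= 27.27 m.

27.27 m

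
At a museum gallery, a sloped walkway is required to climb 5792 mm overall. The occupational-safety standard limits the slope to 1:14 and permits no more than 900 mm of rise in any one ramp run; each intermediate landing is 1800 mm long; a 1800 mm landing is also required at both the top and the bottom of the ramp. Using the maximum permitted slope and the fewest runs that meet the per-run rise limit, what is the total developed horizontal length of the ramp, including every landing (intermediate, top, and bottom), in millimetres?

⌈5792/900⌉ = 7 ramp runs. That means 6 intermediate landings.
Horizontal run for 5792 mm of rise at 1:14 is 5792 × 14 = 81088 mm.
6 intermediate landings contribute 6 × 1800 = 10800 mm.
Top and bottom landings: 2 × 1800 = 3600 mm.
Total = 81088 + 10800 + 3600 = 95488 mm.

95488 mm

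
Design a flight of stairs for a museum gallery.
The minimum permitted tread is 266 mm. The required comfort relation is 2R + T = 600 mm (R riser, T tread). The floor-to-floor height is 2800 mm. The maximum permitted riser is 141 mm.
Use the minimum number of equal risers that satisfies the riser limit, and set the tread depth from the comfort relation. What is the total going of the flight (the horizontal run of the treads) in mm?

At most 141 each: 2800/141 = 19.86, giving 20 risers.
R = 2800 ÷ 20 = 140 mm.
From 2R + T = 600: T = 600 − 280 = 320 mm.
20 risers give 19 treads; going = 19 × 320 = 6080 mm.

6080 mm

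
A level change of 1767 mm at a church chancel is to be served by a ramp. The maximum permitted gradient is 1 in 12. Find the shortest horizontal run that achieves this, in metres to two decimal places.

21.20 m

At 1:12 the run is 12 × 1767 = 21204 mm.
21204 mm = 21.20 m.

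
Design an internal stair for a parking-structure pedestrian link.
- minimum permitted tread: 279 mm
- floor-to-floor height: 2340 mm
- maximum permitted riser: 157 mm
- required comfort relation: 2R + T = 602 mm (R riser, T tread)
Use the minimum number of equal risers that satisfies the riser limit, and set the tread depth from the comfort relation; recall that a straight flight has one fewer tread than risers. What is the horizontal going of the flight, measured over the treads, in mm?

⌈2340/157⌉ = 15 risers.
Riser R = 2340 / 15 = 156 mm, within the 157 mm limit.
From 2R + T = 602: T = 602 − 312 = 290 mm.
15 risers give 14 treads; going = 14 × 290 = 4060 mm.

4060 mm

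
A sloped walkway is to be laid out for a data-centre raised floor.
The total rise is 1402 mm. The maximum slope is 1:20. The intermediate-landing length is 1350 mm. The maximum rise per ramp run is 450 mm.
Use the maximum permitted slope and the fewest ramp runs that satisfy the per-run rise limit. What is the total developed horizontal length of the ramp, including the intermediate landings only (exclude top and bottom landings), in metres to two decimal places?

1402 / 450 = 3.12, so 4 ramp runs are needed. That means 3 intermediate landings.
Horizontal run for 1402 mm of rise at 1:20 is 1402 × 20 = 28040 mm.
3 intermediate landings contribute 3 × 1350 = 4050 mm.
Developed length = 28040 + 4050 = 32090 mm.
= 32.09 m.

32.09 m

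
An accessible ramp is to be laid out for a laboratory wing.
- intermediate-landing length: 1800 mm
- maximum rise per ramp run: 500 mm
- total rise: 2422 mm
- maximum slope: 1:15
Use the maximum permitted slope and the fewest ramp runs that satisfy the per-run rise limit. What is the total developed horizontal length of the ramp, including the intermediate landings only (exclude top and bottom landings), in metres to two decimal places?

2422 / 500 = 4.84, so 5 ramp runs are needed. That means 4 intermediate landings.
Ramp run (horizontal) at 1:15: 2422 × 15 = 36330 mm.
Intermediate landings: 4 × 1800 = 7200 mm.
Developed length = 36330 + 7200 = 43530 mm.
= 43.53 m.

43.53 m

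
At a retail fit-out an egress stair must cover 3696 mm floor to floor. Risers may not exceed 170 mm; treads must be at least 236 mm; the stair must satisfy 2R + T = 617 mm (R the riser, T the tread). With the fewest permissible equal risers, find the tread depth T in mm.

At most 170 each: 3696/170 = 21.74, giving 22 risers.
R = 3696 ÷ 22 = 168 mm.
Tread T = 617 − 2 × 168 = 281 mm (≥ 236 mm).

281 mm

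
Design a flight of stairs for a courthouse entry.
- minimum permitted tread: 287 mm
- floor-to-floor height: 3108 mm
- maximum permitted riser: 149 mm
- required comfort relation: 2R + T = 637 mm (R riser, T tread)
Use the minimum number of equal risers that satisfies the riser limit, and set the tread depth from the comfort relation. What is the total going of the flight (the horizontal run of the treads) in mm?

At most 149 each: 3108/149 = 20.86, giving 21 risers.
Riser R = 3108 / 21 = 148 mm, within the 149 mm limit.
T = 637 − 2·148 = 341 mm, which satisfies the 287 mm minimum.
Going = (21 − 1) × 341 = 6820 mm.

6820 mm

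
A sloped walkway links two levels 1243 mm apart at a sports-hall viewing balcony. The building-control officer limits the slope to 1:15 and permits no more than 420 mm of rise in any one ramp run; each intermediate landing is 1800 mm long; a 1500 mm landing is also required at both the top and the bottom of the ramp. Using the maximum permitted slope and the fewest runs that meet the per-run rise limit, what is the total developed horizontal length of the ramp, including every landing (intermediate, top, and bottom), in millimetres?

25245 mm

1243 / 420 = 2.96, so 3 ramp runs are needed. That means 2 intermediate landings.
Ramp run (horizontal) at 1:15: 1243 × 15 = 18645 mm.
Intermediate landings: 2 × 1800 = 3600 mm.
Top and bottom landings: 2 × 1500 = 3000 mm.
Total = 18645 + 3600 + 3000 = 25245 mm.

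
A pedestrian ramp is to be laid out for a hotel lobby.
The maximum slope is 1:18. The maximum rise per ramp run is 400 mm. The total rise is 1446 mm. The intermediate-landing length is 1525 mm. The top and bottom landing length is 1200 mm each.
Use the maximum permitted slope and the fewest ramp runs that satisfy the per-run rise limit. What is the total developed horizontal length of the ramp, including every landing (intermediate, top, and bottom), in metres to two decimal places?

⌈1446/400⌉ = 4 ramp runs. That means 3 intermediate landings.
Horizontal run for 1446 mm of rise at 1:18 is 1446 × 18 = 26028 mm.
Intermediate landings: 3 × 1525 = 4575 mm.
Top and bottom landings: 2 × 1200 = 2400 mm.
Total = 26028 + 4575 + 2400 = 33003 mm.
= 33.00 m.

33.00 m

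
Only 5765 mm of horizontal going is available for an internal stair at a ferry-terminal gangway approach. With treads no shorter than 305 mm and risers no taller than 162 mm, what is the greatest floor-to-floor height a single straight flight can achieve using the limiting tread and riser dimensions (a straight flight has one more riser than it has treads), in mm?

3078 mm

5765 / 305 = 18.90, so 18 treads fit.
Risers = treads + 1 = 19.
Maximum height = 19 × 162 = 3078 mm.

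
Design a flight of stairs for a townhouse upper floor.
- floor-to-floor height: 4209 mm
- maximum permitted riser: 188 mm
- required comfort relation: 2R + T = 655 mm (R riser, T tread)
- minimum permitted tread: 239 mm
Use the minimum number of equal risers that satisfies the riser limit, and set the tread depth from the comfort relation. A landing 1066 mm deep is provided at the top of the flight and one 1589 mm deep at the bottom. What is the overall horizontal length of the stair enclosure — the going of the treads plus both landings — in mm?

At most 188 each: 4209/188 = 22.39, giving 23 risers.
Riser R = 4209 / 23 = 183 mm, within the 188 mm limit.
From 2R + T = 655: T = 655 − 366 = 289 mm.
Going = (23 − 1) × 289 = 6358 mm.
Add landings: 6358 + 1066 + 1589 = 9013 mm.

9013 mm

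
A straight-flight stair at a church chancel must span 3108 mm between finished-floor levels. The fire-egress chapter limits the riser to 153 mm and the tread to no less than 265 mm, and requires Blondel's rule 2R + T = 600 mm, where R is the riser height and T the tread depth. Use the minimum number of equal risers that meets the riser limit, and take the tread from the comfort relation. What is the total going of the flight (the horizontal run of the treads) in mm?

6080 mm

At most 153 each: 3108/153 = 20.31, giving 21 risers.
Riser R = 3108 / 21 = 148 mm, within the 153 mm limit.
Tread T = 600 − 2 × 148 = 304 mm (≥ 265 mm).
Treads = 21 − 1 = 20; going = 20 × 304 = 6080 mm.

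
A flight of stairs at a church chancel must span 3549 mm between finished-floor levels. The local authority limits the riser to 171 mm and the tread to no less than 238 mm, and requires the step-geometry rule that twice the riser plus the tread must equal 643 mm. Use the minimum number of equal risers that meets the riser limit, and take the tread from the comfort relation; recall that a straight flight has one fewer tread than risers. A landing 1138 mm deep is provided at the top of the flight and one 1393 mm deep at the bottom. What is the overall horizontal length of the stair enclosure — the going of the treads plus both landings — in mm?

At most 171 each: 3549/171 = 20.75, giving 21 risers.
Riser R = 3549 / 21 = 169 mm, within the 171 mm limit.
T = 643 − 2·169 = 305 mm, which satisfies the 238 mm minimum.
Treads = 21 − 1 = 20; going = 20 × 305 = 6100 mm.
Enclosure = 6100 + 1138 + 1393 = 8631 mm.

8631 mm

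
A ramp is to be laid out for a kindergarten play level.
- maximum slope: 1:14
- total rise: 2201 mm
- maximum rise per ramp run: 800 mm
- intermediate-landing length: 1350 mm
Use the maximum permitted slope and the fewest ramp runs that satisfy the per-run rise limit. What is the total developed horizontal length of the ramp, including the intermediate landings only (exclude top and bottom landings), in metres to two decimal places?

33.51 m

⌈2201/800⌉ = 3 ramp runs. That means 2 intermediate landings.
Horizontal run for 2201 mm of rise at 1:14 is 2201 × 14 = 30814 mm.
2 intermediate landings contribute 2 × 1350 = 2700 mm.
Total developed length = 30814 + 2700 = 33514 mm.
= 33.51 m.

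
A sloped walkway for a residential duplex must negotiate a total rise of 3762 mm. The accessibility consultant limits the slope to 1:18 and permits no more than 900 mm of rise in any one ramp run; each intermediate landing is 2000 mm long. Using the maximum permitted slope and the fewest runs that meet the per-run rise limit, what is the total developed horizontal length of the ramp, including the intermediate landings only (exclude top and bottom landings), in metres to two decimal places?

75.72 m

3762 / 900 = 4.18, so 5 ramp runs are needed. That means 4 intermediate landings.
Horizontal run for 3762 mm of rise at 1:18 is 3762 × 18 = 67716 mm.
4 intermediate landings contribute 4 × 2000 = 8000 mm.
Developed length = 67716 + 8000 = 75716 mm.
= 75.72 m.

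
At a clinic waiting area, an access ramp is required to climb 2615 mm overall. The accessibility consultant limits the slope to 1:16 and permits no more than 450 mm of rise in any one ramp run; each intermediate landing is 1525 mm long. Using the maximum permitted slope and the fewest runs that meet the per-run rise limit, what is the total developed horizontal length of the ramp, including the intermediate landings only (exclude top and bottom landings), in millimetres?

49465 mm

⌈2615/450⌉ = 6 ramp runs. That means 5 intermediate landings.
Ramp run (horizontal) at 1:16: 2615 × 16 = 41840 mm.
5 intermediate landings contribute 5 × 1525 = 7625 mm.
Total developed length = 41840 + 7625 = 49465 mm.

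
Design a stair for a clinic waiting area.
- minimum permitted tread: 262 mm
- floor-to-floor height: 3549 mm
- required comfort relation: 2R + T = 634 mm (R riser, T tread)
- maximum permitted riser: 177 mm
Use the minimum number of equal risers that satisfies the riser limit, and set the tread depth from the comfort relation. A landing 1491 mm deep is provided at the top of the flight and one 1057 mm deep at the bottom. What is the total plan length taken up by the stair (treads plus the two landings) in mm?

3549 / 177 = 20.051 → round up to 21 risers.
R = 3549 ÷ 21 = 169 mm.
T = 634 − 2·169 = 296 mm, which satisfies the 262 mm minimum.
Going = (21 − 1) × 296 = 5920 mm.
Add landings: 5920 + 1491 + 1057 = 8468 mm.

8468 mm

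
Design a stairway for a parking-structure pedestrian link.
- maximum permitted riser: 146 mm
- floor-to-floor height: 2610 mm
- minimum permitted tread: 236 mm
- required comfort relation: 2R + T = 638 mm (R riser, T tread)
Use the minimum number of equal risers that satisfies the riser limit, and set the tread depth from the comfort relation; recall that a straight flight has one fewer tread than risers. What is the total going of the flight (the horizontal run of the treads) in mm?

2610 / 146 = 17.877 → round up to 18 risers.
Riser R = 2610 / 18 = 145 mm, within the 146 mm limit.
From 2R + T = 638: T = 638 − 290 = 348 mm.
Going = (18 − 1) × 348 = 5916 mm.

5916 mm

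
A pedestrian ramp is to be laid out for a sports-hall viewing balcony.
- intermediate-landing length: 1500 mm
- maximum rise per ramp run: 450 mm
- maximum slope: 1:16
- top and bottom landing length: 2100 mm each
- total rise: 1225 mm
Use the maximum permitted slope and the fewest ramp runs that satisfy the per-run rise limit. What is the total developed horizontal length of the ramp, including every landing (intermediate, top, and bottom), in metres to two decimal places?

26.80 m

1225 / 450 = 2.72, so 3 ramp runs are needed. That means 2 intermediate landings.
Horizontal run for 1225 mm of rise at 1:16 is 1225 × 16 = 19600 mm.
Intermediate landings: 2 × 1500 = 3000 mm.
Top and bottom landings: 2 × 2100 = 4200 mm.
Total = 19600 + 3000 + 4200 = 26800 mm.
= 26.80 m.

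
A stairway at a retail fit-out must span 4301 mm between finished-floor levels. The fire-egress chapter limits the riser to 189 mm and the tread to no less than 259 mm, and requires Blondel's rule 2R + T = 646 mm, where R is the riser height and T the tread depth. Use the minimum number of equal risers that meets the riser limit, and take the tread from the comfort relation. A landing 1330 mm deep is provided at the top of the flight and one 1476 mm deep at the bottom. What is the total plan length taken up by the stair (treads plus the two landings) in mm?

8790 mm

4301 / 189 = 22.757 → round up to 23 risers.
R = 4301 ÷ 23 = 187 mm.
From 2R + T = 646: T = 646 − 374 = 272 mm.
23 risers give 22 treads; going = 22 × 272 = 5984 mm.
Add landings: 5984 + 1330 + 1476 = 8790 mm.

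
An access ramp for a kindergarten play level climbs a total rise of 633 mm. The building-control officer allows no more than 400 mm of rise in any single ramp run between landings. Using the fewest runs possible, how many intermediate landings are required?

⌈633/400⌉ = 2 ramp runs.
2 runs are separated by 1 intermediate landings.

1 intermediate landings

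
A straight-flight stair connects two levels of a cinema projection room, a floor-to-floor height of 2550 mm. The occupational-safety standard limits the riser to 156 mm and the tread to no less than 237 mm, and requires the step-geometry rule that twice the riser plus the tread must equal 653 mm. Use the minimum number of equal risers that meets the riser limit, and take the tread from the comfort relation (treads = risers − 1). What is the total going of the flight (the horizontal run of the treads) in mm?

5648 mm

2550 / 156 = 16.346 → round up to 17 risers.
R = 2550 ÷ 17 = 150 mm.
T = 653 − 2·150 = 353 mm, which satisfies the 237 mm minimum.
Treads = 17 − 1 = 16; going = 16 × 353 = 5648 mm.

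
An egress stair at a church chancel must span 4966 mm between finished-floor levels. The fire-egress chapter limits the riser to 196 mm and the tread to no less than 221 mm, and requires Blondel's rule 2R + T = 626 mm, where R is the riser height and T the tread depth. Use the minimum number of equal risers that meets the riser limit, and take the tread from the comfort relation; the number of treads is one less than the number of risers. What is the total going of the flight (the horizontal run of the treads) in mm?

4966 / 196 = 25.34, so 26 risers are needed.
R = 4966 ÷ 26 = 191 mm.
From 2R + T = 626: T = 626 − 382 = 244 mm.
Going = (26 − 1) × 244 = 6100 mm.

6100 mm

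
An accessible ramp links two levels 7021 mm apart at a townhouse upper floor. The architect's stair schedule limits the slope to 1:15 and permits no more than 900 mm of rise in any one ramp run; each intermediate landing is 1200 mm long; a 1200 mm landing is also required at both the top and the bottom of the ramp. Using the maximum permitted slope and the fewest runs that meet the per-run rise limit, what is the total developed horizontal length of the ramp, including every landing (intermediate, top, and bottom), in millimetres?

116115 mm

⌈7021/900⌉ = 8 ramp runs. That means 7 intermediate landings.
Ramp run (horizontal) at 1:15: 7021 × 15 = 105315 mm.
7 intermediate landings contribute 7 × 1200 = 8400 mm.
Top and bottom landings: 2 × 1200 = 2400 mm.
Total = 105315 + 8400 + 2400 = 116115 mm.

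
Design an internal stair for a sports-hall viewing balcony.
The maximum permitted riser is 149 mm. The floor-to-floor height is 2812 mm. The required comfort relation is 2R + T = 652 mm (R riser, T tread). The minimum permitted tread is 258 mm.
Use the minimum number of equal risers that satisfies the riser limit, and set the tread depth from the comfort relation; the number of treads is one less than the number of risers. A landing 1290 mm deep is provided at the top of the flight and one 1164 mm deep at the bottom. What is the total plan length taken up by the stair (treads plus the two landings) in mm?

8862 mm

2812 / 149 = 18.872 → round up to 19 risers.
Riser R = 2812 / 19 = 148 mm, within the 149 mm limit.
Tread T = 652 − 2 × 148 = 356 mm (≥ 258 mm).
Treads = 19 − 1 = 18; going = 18 × 356 = 6408 mm.
Add landings: 6408 + 1290 + 1164 = 8862 mm.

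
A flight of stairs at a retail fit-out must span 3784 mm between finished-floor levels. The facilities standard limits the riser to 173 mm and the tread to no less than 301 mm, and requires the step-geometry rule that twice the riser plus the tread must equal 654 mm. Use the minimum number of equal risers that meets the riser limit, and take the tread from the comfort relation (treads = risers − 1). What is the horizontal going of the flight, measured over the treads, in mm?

6510 mm

3784 / 173 = 21.873 → round up to 22 risers.
R = 3784 ÷ 22 = 172 mm.
From 2R + T = 654: T = 654 − 344 = 310 mm.
22 risers give 21 treads; going = 21 × 310 = 6510 mm.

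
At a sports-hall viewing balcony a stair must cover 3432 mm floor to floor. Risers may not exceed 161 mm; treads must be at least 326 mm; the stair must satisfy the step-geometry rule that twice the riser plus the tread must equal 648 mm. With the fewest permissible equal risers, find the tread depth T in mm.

3432 / 161 = 21.32, so 22 risers are needed.
R = 3432 ÷ 22 = 156 mm.
T = 648 − 2·156 = 336 mm, which satisfies the 326 mm minimum.

336 mm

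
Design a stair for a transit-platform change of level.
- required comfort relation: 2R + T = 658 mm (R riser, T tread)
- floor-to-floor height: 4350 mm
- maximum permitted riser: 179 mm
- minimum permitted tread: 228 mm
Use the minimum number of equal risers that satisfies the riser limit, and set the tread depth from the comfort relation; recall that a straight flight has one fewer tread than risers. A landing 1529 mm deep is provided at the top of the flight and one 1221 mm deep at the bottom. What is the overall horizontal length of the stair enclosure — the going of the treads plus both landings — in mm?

At most 179 each: 4350/179 = 24.30, giving 25 risers.
R = 4350 ÷ 25 = 174 mm.
From 2R + T = 658: T = 658 − 348 = 310 mm.
Going = (25 − 1) × 310 = 7440 mm.
Enclosure = 7440 + 1529 + 1221 = 10190 mm.

10190 mm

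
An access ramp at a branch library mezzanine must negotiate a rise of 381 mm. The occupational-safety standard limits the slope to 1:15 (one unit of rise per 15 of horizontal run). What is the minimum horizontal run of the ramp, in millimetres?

At 1:15 the run is 15 × 381 = 5715 mm.

5715 mm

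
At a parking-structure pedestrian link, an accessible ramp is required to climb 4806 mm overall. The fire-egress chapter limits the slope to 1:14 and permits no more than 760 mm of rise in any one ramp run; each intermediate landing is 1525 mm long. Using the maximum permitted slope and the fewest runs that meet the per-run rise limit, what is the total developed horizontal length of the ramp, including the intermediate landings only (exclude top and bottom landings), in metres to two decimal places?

4806 / 760 = 6.324 → round up to 7 ramp runs. That means 6 intermediate landings.
Horizontal run for 4806 mm of rise at 1:14 is 4806 × 14 = 67284 mm.
Intermediate landings: 6 × 1525 = 9150 mm.
Total developed length = 67284 + 9150 = 76434 mm.
= 76.43 m.

76.43 m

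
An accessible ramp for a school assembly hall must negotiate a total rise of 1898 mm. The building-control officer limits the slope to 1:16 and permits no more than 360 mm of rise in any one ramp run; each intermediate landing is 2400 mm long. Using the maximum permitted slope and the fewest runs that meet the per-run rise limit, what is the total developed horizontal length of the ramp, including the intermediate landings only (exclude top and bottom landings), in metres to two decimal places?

42.37 m

1898 / 360 = 5.272 → round up to 6 ramp runs. That means 5 intermediate landings.
Ramp run (horizontal) at 1:16: 1898 × 16 = 30368 mm.
5 intermediate landings contribute 5 × 2400 = 12000 mm.
Total developed length = 30368 + 12000 = 42368 mm.
= 42.37 m.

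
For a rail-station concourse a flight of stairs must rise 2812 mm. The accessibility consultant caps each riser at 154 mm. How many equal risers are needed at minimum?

2812 / 154 = 18.26, so 19 risers are needed.

19 risers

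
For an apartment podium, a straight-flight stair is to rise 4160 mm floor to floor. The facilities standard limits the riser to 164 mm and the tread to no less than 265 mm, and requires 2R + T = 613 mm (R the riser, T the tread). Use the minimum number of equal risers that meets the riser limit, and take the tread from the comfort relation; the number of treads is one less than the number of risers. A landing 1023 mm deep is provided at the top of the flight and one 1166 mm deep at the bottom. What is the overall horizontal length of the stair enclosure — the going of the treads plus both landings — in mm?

4160 / 164 = 25.37, so 26 risers are needed.
Riser R = 4160 / 26 = 160 mm, within the 164 mm limit.
Tread T = 613 − 2 × 160 = 293 mm (≥ 265 mm).
Going = (26 − 1) × 293 = 7325 mm.
Add landings: 7325 + 1023 + 1166 = 9514 mm.

9514 mm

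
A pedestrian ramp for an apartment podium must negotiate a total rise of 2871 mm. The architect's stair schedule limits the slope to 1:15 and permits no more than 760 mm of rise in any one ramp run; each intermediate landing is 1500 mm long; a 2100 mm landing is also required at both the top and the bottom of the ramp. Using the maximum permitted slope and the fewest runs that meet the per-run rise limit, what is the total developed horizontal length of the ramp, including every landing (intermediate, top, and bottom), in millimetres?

51765 mm

2871 / 760 = 3.78, so 4 ramp runs are needed. That means 3 intermediate landings.
Ramp run (horizontal) at 1:15: 2871 × 15 = 43065 mm.
Intermediate landings: 3 × 1500 = 4500 mm.
Top and bottom landings: 2 × 2100 = 4200 mm.
Total = 43065 + 4500 + 4200 = 51765 mm.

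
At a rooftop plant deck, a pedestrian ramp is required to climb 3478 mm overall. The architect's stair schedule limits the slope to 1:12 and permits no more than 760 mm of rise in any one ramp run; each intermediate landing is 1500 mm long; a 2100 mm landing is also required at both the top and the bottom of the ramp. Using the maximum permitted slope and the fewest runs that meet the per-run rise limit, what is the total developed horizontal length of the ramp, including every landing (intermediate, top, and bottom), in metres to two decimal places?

At most 760 each: 3478/760 = 4.58, giving 5 ramp runs. That means 4 intermediate landings.
Ramp run (horizontal) at 1:12: 3478 × 12 = 41736 mm.
4 intermediate landings contribute 4 × 1500 = 6000 mm.
Top and bottom landings: 2 × 2100 = 4200 mm.
Total = 41736 + 6000 + 4200 = 51936 mm.
= 51.94 m.

51.94 m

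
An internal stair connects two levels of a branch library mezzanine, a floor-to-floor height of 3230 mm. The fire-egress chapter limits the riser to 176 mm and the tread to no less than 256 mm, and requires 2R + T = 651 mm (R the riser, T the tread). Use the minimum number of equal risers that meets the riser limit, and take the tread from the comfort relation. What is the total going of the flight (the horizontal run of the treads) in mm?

⌈3230/176⌉ = 19 risers.
R = 3230 ÷ 19 = 170 mm.
T = 651 − 2·170 = 311 mm, which satisfies the 256 mm minimum.
19 risers give 18 treads; going = 18 × 311 = 5598 mm.

5598 mm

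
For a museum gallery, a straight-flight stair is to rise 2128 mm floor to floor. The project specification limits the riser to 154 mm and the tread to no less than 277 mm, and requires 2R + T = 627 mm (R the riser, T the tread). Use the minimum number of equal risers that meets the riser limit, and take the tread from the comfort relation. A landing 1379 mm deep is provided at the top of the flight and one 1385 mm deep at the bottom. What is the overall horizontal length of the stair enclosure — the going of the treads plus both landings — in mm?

6963 mm

2128 / 154 = 13.82, so 14 risers are needed.
Riser R = 2128 / 14 = 152 mm, within the 154 mm limit.
T = 627 − 2·152 = 323 mm, which satisfies the 277 mm minimum.
Going = (14 − 1) × 323 = 4199 mm.
Add landings: 4199 + 1379 + 1385 = 6963 mm.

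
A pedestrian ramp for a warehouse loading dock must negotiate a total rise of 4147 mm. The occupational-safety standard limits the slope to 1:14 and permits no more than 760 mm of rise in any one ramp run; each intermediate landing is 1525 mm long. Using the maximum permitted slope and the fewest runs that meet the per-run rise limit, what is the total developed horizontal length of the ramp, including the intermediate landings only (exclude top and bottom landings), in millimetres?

⌈4147/760⌉ = 6 ramp runs. That means 5 intermediate landings.
Ramp run (horizontal) at 1:14: 4147 × 14 = 58058 mm.
5 intermediate landings contribute 5 × 1525 = 7625 mm.
Total developed length = 58058 + 7625 = 65683 mm.

65683 mm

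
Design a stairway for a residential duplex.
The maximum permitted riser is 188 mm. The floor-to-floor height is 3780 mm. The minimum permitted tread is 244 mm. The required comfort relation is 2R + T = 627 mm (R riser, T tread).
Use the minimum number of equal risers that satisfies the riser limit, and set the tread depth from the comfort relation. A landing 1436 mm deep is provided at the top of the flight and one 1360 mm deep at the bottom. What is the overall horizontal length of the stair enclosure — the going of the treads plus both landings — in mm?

8136 mm

3780 / 188 = 20.106 → round up to 21 risers.
R = 3780 ÷ 21 = 180 mm.
T = 627 − 2·180 = 267 mm, which satisfies the 244 mm minimum.
21 risers give 20 treads; going = 20 × 267 = 5340 mm.
Add landings: 5340 + 1436 + 1360 = 8136 mm.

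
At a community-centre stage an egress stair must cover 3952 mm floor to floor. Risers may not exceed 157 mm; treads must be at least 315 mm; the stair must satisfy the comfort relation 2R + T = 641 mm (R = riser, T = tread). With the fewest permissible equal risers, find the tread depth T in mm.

3952 / 157 = 25.17, so 26 risers are needed.
Each riser is 3952/26 = 152 mm (≤ 157 mm).
Tread T = 641 − 2 × 152 = 337 mm (≥ 315 mm).

337 mm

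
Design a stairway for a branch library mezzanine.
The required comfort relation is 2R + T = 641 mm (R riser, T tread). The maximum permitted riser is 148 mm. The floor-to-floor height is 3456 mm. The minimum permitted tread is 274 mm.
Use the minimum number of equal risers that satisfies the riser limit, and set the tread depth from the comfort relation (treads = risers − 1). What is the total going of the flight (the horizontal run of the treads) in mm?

8119 mm

⌈3456/148⌉ = 24 risers.
R = 3456 ÷ 24 = 144 mm.
Tread T = 641 − 2 × 144 = 353 mm (≥ 274 mm).
Treads = 24 − 1 = 23; going = 23 × 353 = 8119 mm.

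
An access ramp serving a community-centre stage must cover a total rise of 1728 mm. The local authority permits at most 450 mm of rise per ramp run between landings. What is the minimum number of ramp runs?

⌈1728/450⌉ = 4 ramp runs.

4 runs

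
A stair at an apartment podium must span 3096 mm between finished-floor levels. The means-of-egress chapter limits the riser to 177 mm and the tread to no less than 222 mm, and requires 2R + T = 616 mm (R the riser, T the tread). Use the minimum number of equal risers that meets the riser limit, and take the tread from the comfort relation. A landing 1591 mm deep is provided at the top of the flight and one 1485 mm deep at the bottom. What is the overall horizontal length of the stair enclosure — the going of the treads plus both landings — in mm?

7700 mm

3096 / 177 = 17.49, so 18 risers are needed.
R = 3096 ÷ 18 = 172 mm.
From 2R + T = 616: T = 616 − 344 = 272 mm.
18 risers give 17 treads; going = 17 × 272 = 4624 mm.
Enclosure = 4624 + 1591 + 1485 = 7700 mm.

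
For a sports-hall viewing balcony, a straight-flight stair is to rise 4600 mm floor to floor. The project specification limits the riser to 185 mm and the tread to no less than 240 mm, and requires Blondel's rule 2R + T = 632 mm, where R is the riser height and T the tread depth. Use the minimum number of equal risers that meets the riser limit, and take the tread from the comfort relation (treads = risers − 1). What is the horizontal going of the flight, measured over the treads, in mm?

At most 185 each: 4600/185 = 24.86, giving 25 risers.
Each riser is 4600/25 = 184 mm (≤ 185 mm).
Tread T = 632 − 2 × 184 = 264 mm (≥ 240 mm).
Going = (25 − 1) × 264 = 6336 mm.

6336 mm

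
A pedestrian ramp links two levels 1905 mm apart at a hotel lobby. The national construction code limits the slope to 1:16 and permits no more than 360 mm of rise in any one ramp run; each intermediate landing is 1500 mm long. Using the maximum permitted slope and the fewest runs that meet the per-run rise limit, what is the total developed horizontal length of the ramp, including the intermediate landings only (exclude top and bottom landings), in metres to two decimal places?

37.98 m

At most 360 each: 1905/360 = 5.29, giving 6 ramp runs. That means 5 intermediate landings.
Ramp run (horizontal) at 1:16: 1905 × 16 = 30480 mm.
Intermediate landings: 5 × 1500 = 7500 mm.
Developed length = 30480 + 7500 = 37980 mm.
= 37.98 m.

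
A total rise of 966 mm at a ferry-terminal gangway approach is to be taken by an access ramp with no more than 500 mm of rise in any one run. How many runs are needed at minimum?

⌈966/500⌉ = 2 ramp runs.

2 runs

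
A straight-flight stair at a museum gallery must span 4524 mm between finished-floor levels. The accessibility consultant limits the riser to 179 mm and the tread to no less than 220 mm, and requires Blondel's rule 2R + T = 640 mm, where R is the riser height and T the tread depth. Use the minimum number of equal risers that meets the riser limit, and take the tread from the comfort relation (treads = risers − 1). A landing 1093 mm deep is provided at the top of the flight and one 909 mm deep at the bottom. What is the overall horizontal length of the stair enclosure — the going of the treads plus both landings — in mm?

At most 179 each: 4524/179 = 25.27, giving 26 risers.
R = 4524 ÷ 26 = 174 mm.
From 2R + T = 640: T = 640 − 348 = 292 mm.
Going = (26 − 1) × 292 = 7300 mm.
Enclosure = 7300 + 1093 + 909 = 9302 mm.

9302 mm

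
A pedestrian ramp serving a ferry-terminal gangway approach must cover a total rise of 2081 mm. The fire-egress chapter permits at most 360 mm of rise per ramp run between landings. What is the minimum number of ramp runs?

2081 / 360 = 5.781 → round up to 6 ramp runs.

6 runs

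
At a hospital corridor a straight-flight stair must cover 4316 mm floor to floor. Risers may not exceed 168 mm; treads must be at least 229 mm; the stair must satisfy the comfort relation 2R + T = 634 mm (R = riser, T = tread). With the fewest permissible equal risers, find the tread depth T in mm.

4316 / 168 = 25.69, so 26 risers are needed.
R = 4316 ÷ 26 = 166 mm.
From 2R + T = 634: T = 634 − 332 = 302 mm.

302 mm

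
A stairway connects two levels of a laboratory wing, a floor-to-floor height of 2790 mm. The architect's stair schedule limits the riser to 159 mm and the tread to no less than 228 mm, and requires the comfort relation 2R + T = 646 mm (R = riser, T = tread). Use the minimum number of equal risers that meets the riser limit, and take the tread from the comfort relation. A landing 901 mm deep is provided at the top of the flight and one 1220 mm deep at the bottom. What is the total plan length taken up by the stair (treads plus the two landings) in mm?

At most 159 each: 2790/159 = 17.55, giving 18 risers.
R = 2790 ÷ 18 = 155 mm.
T = 646 − 2·155 = 336 mm, which satisfies the 228 mm minimum.
18 risers give 17 treads; going = 17 × 336 = 5712 mm.
Enclosure = 5712 + 901 + 1220 = 7833 mm.

7833 mm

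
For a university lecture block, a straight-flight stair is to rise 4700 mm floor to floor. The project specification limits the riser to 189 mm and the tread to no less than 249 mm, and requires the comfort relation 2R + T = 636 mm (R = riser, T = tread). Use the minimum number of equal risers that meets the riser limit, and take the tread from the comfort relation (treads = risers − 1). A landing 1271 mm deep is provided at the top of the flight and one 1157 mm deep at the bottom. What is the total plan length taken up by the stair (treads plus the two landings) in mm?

4700 / 189 = 24.868 → round up to 25 risers.
R = 4700 ÷ 25 = 188 mm.
Tread T = 636 − 2 × 188 = 260 mm (≥ 249 mm).
25 risers give 24 treads; going = 24 × 260 = 6240 mm.
Enclosure = 6240 + 1271 + 1157 = 8668 mm.

8668 mm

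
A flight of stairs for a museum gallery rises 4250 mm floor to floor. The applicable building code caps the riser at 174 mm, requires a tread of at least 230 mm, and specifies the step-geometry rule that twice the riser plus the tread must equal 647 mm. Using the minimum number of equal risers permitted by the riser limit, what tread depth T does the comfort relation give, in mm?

⌈4250/174⌉ = 25 risers.
Riser R = 4250 / 25 = 170 mm, within the 174 mm limit.
T = 647 − 2·170 = 307 mm, which satisfies the 230 mm minimum.

307 mm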